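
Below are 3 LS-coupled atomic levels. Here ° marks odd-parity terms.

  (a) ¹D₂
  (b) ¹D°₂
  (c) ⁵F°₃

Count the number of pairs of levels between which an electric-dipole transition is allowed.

(a)–(b): allowed.
(a)–(c): forbidden (ΔS).
(b)–(c): forbidden (parity, ΔS).
Allowed pairs: 1 of 3.

1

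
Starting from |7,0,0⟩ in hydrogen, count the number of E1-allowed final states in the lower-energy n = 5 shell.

3

E1 requires Δl = ±1, so l_f ∈ {-1, 1}; with 0 ≤ l_f ≤ n_f−1 = 4, the allowed l_f values are {1}.
For l_f = 1: m_f ∈ {m_i−1, m_i, m_i+1} ∩ [−1, 1] = {-1, 0, 1} → 3 states.
Total: 3.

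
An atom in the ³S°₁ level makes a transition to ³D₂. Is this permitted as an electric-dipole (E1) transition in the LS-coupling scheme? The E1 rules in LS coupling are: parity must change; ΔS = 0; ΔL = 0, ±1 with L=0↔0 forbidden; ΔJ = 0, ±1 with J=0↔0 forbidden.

Parity must change: odd → even — passes.
ΔS = 0: S: 1 → 1 — passes.
ΔL = 0, ±1 (not L=0↔0): L: 0 → 2, ΔL = +2 — fails.
ΔJ = 0, ±1 (not J=0↔0): J: 1 → 2, ΔJ = +1 — passes.
Rule(s) violated: ΔL.

forbidden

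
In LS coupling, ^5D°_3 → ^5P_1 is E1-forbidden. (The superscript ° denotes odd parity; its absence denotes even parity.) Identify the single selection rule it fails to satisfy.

Parity must change: odd → even — satisfied.
ΔJ = 0, ±1 (not J=0↔0): J: 3 → 1, ΔJ = -2 — violated.
ΔL = 0, ±1 (not L=0↔0): L: 2 → 1, ΔL = -1 — satisfied.
ΔS = 0: S: 2 → 2 — satisfied.

the ΔJ = 0, ±1 rule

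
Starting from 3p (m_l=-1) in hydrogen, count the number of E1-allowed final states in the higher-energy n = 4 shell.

E1 requires Δl = ±1, so l_f ∈ {0, 2}; with 0 ≤ l_f ≤ n_f−1 = 3, the allowed l_f values are {0, 2}.
For l_f = 0: m_f ∈ {m_i−1, m_i, m_i+1} ∩ [−0, 0] = {0} → 1 state.
For l_f = 2: m_f ∈ {m_i−1, m_i, m_i+1} ∩ [−2, 2] = {-2, -1, 0} → 3 states.
Total: 4.

4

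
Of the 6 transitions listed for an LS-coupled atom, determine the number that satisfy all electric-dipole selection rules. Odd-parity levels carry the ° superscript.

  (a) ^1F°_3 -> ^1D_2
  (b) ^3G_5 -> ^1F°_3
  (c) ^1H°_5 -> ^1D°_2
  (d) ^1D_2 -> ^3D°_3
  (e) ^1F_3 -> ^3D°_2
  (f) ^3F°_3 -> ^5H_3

(a) allowed
(b) forbidden (ΔS, ΔJ fail)
(c) forbidden (parity, ΔL, ΔJ fail)
(d) forbidden (ΔS fails)
(e) forbidden (ΔS fails)
(f) forbidden (ΔS, ΔL fail)
Total allowed: 1 of 6.

1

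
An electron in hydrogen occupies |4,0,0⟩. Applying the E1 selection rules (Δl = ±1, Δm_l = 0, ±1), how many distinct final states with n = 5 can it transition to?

E1 requires Δl = ±1, so l_f ∈ {-1, 1}; with 0 ≤ l_f ≤ n_f−1 = 4, the allowed l_f values are {1}.
For l_f = 1: m_f ∈ {m_i−1, m_i, m_i+1} ∩ [−1, 1] = {-1, 0, 1} → 3 states.
Total: 3.

3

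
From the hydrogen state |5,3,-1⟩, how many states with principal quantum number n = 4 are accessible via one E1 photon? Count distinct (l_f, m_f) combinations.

3

E1 requires Δl = ±1, so l_f ∈ {2, 4}; with 0 ≤ l_f ≤ n_f−1 = 3, the allowed l_f values are {2}.
For l_f = 2: m_f ∈ {m_i−1, m_i, m_i+1} ∩ [−2, 2] = {-2, -1, 0} → 3 states.
Total: 3.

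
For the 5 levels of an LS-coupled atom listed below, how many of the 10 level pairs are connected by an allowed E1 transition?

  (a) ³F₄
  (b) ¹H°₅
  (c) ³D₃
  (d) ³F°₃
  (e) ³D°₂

(a)–(b): forbidden (ΔS, ΔL).
(a)–(c): forbidden (parity).
(a)–(d): allowed.
(a)–(e): forbidden (ΔJ).
(b)–(c): forbidden (ΔS, ΔL, ΔJ).
(b)–(d): forbidden (parity, ΔS, ΔL, ΔJ).
(b)–(e): forbidden (parity, ΔS, ΔL, ΔJ).
(c)–(d): allowed.
(c)–(e): allowed.
(d)–(e): forbidden (parity).
Allowed pairs: 3 of 10.

3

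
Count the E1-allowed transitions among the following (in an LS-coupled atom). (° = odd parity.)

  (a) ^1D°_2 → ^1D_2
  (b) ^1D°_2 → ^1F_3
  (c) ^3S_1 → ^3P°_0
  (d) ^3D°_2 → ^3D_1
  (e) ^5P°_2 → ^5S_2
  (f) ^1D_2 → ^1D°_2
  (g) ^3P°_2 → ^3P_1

(a) allowed
(b) allowed
(c) allowed
(d) allowed
(e) allowed
(f) allowed
(g) allowed
Total allowed: 7 of 7.

7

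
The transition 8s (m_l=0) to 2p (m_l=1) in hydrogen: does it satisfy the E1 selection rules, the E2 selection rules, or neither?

Δl = 1 − 0 = +1; l_i + l_f = 1.
Δm_l = +1.
E1 (Δl = ±1, |Δm_l| ≤ 1): satisfied.
E2 (Δl = 0,±2, l_i+l_f ≥ 2, |Δm_l| ≤ 2): not satisfied.

E1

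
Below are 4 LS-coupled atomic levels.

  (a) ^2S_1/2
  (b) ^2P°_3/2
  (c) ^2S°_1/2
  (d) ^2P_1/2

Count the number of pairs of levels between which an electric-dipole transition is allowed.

3

(a)–(b): allowed.
(a)–(c): forbidden (ΔL).
(a)–(d): forbidden (parity).
(b)–(c): forbidden (parity).
(b)–(d): allowed.
(c)–(d): allowed.
Allowed pairs: 3 of 6.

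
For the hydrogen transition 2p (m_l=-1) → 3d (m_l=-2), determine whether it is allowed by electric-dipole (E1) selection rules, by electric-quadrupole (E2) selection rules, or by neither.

E1

Δl = 2 − 1 = +1; l_i + l_f = 3.
Δm_l = -1.
E1 (Δl = ±1, |Δm_l| ≤ 1): satisfied.
E2 (Δl = 0,±2, l_i+l_f ≥ 2, |Δm_l| ≤ 2): not satisfied.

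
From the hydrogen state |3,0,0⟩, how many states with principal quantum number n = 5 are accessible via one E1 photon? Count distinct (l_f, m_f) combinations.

E1 requires Δl = ±1, so l_f ∈ {-1, 1}; with 0 ≤ l_f ≤ n_f−1 = 4, the allowed l_f values are {1}.
For l_f = 1: m_f ∈ {m_i−1, m_i, m_i+1} ∩ [−1, 1] = {-1, 0, 1} → 3 states.
Total: 3.

3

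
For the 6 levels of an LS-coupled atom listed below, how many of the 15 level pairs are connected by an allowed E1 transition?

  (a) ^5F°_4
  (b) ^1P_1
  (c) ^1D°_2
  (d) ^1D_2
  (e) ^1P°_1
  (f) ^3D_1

4

(a)–(b): forbidden (ΔS, ΔL, ΔJ).
(a)–(c): forbidden (parity, ΔS, ΔJ).
(a)–(d): forbidden (ΔS, ΔJ).
(a)–(e): forbidden (parity, ΔS, ΔL, ΔJ).
(a)–(f): forbidden (ΔS, ΔJ).
(b)–(c): allowed.
(b)–(d): forbidden (parity).
(b)–(e): allowed.
(b)–(f): forbidden (parity, ΔS).
(c)–(d): allowed.
(c)–(e): forbidden (parity).
(c)–(f): forbidden (ΔS).
(d)–(e): allowed.
(d)–(f): forbidden (parity, ΔS).
(e)–(f): forbidden (ΔS).
Allowed pairs: 4 of 15.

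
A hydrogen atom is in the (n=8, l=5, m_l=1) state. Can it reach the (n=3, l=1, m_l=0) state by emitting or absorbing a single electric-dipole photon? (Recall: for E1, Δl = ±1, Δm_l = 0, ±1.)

forbidden

Δl = 1 − 5 = -4; the E1 rule Δl = ±1 is fails.
Δm_l = 0 − (1) = -1. E1 requires Δm_l = 0, ±1: ok.
The transition is electric-dipole forbidden.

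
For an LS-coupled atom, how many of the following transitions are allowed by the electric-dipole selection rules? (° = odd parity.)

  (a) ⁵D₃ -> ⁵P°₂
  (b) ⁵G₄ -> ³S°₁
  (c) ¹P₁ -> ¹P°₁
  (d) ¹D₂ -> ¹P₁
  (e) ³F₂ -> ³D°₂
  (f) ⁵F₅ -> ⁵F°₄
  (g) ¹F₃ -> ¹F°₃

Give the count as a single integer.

(a) allowed
(b) forbidden (ΔS, ΔL, ΔJ fail)
(c) allowed
(d) forbidden (parity fails)
(e) allowed
(f) allowed
(g) allowed
Total allowed: 5 of 7.

5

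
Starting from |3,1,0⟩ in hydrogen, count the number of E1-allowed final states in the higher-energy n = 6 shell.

4

E1 requires Δl = ±1, so l_f ∈ {0, 2}; with 0 ≤ l_f ≤ n_f−1 = 5, the allowed l_f values are {0, 2}.
For l_f = 0: m_f ∈ {m_i−1, m_i, m_i+1} ∩ [−0, 0] = {0} → 1 state.
For l_f = 2: m_f ∈ {m_i−1, m_i, m_i+1} ∩ [−2, 2] = {-1, 0, 1} → 3 states.
Total: 4.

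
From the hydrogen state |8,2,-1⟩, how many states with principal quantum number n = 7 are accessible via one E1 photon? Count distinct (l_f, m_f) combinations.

E1 requires Δl = ±1, so l_f ∈ {1, 3}; with 0 ≤ l_f ≤ n_f−1 = 6, the allowed l_f values are {1, 3}.
For l_f = 1: m_f ∈ {m_i−1, m_i, m_i+1} ∩ [−1, 1] = {-1, 0} → 2 states.
For l_f = 3: m_f ∈ {m_i−1, m_i, m_i+1} ∩ [−3, 3] = {-2, -1, 0} → 3 states.
Total: 5.

5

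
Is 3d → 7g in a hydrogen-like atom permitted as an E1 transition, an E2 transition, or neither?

Δl = 4 − 2 = +2; l_i + l_f = 6.
E1 (Δl = ±1): not satisfied.
E2 (Δl = 0,±2, l_i+l_f ≥ 2): satisfied.

E2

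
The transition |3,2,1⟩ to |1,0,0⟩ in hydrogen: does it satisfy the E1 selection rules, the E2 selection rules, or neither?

Δl = 0 − 2 = -2; l_i + l_f = 2.
Δm_l = -1.
E1 (Δl = ±1, |Δm_l| ≤ 1): not satisfied.
E2 (Δl = 0,±2, l_i+l_f ≥ 2, |Δm_l| ≤ 2): satisfied.

E2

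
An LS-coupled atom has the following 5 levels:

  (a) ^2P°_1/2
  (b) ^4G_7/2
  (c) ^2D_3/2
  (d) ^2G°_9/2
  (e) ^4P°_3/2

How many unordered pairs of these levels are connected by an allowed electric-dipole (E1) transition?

1

(a)–(b): forbidden (ΔS, ΔL, ΔJ).
(a)–(c): allowed.
(a)–(d): forbidden (parity, ΔL, ΔJ).
(a)–(e): forbidden (parity, ΔS).
(b)–(c): forbidden (parity, ΔS, ΔL, ΔJ).
(b)–(d): forbidden (ΔS).
(b)–(e): forbidden (ΔL, ΔJ).
(c)–(d): forbidden (ΔL, ΔJ).
(c)–(e): forbidden (ΔS).
(d)–(e): forbidden (parity, ΔS, ΔL, ΔJ).
Allowed pairs: 1 of 10.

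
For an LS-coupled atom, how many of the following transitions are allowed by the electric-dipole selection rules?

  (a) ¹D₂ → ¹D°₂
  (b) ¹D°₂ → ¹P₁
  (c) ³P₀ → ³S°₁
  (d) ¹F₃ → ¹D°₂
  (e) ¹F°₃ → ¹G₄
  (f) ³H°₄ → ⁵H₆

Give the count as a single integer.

5

(a) allowed
(b) allowed
(c) allowed
(d) allowed
(e) allowed
(f) forbidden (ΔS, ΔJ fail)
Total allowed: 5 of 6.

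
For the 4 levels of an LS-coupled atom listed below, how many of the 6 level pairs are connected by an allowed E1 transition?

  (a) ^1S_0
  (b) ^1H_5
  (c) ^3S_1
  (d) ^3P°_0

(a)–(b): forbidden (parity, ΔL, ΔJ).
(a)–(c): forbidden (parity, ΔS, ΔL).
(a)–(d): forbidden (ΔS, ΔJ).
(b)–(c): forbidden (parity, ΔS, ΔL, ΔJ).
(b)–(d): forbidden (ΔS, ΔL, ΔJ).
(c)–(d): allowed.
Allowed pairs: 1 of 6.

1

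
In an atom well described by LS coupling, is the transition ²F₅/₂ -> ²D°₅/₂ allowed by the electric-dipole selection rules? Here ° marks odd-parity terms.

allowed

Initial level: S=1/2, L=3, J=5/2, parity even. Final level: S=1/2, L=2, J=5/2, parity odd.
Parity must change: even → odd — satisfied.
ΔS = 0: S: 1/2 → 1/2 — satisfied.
ΔL = 0, ±1 (not L=0↔0): L: 3 → 2, ΔL = -1 — satisfied.
ΔJ = 0, ±1 (not J=0↔0): J: 5/2 → 5/2, ΔJ = +0 — satisfied.
All four E1 rules are satisfied.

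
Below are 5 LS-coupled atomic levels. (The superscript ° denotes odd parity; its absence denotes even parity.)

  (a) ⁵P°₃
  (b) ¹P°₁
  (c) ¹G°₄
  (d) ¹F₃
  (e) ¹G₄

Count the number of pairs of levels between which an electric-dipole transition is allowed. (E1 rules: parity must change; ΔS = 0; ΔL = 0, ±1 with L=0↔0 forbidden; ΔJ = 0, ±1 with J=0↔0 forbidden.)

2

(a)–(b): forbidden (parity, ΔS, ΔJ).
(a)–(c): forbidden (parity, ΔS, ΔL).
(a)–(d): forbidden (ΔS, ΔL).
(a)–(e): forbidden (ΔS, ΔL).
(b)–(c): forbidden (parity, ΔL, ΔJ).
(b)–(d): forbidden (ΔL, ΔJ).
(b)–(e): forbidden (ΔL, ΔJ).
(c)–(d): allowed.
(c)–(e): allowed.
(d)–(e): forbidden (parity).
Allowed pairs: 2 of 10.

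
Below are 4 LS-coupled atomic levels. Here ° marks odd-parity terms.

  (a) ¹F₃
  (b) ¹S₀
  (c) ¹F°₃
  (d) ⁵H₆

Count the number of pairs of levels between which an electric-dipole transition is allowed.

(a)–(b): forbidden (parity, ΔL, ΔJ).
(a)–(c): allowed.
(a)–(d): forbidden (parity, ΔS, ΔL, ΔJ).
(b)–(c): forbidden (ΔL, ΔJ).
(b)–(d): forbidden (parity, ΔS, ΔL, ΔJ).
(c)–(d): forbidden (ΔS, ΔL, ΔJ).
Allowed pairs: 1 of 6.

1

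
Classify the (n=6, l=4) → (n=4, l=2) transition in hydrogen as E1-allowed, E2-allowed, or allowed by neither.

Δl = 2 − 4 = -2; l_i + l_f = 6.
E1 (Δl = ±1): not satisfied.
E2 (Δl = 0,±2, l_i+l_f ≥ 2): satisfied.

E2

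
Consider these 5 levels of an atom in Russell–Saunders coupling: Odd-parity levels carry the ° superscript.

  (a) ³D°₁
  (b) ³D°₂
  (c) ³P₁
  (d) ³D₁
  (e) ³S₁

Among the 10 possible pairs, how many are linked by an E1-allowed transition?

(a)–(b): forbidden (parity).
(a)–(c): allowed.
(a)–(d): allowed.
(a)–(e): forbidden (ΔL).
(b)–(c): allowed.
(b)–(d): allowed.
(b)–(e): forbidden (ΔL).
(c)–(d): forbidden (parity).
(c)–(e): forbidden (parity).
(d)–(e): forbidden (parity, ΔL).
Allowed pairs: 4 of 10.

4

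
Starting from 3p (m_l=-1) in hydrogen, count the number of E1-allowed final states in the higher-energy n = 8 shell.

4

E1 requires Δl = ±1, so l_f ∈ {0, 2}; with 0 ≤ l_f ≤ n_f−1 = 7, the allowed l_f values are {0, 2}.
For l_f = 0: m_f ∈ {m_i−1, m_i, m_i+1} ∩ [−0, 0] = {0} → 1 state.
For l_f = 2: m_f ∈ {m_i−1, m_i, m_i+1} ∩ [−2, 2] = {-2, -1, 0} → 3 states.
Total: 4.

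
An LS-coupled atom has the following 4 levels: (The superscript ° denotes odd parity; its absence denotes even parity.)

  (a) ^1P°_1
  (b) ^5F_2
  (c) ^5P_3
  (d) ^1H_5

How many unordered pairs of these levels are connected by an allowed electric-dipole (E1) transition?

0

(a)–(b): forbidden (ΔS, ΔL).
(a)–(c): forbidden (ΔS, ΔJ).
(a)–(d): forbidden (ΔL, ΔJ).
(b)–(c): forbidden (parity, ΔL).
(b)–(d): forbidden (parity, ΔS, ΔL, ΔJ).
(c)–(d): forbidden (parity, ΔS, ΔL, ΔJ).
Allowed pairs: 0 of 6.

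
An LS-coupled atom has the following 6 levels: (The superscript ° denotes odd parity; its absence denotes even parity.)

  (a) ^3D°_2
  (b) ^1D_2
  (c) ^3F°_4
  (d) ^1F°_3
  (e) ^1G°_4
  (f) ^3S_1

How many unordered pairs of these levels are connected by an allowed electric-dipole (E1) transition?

(a)–(b): forbidden (ΔS).
(a)–(c): forbidden (parity, ΔJ).
(a)–(d): forbidden (parity, ΔS).
(a)–(e): forbidden (parity, ΔS, ΔL, ΔJ).
(a)–(f): forbidden (ΔL).
(b)–(c): forbidden (ΔS, ΔJ).
(b)–(d): allowed.
(b)–(e): forbidden (ΔL, ΔJ).
(b)–(f): forbidden (parity, ΔS, ΔL).
(c)–(d): forbidden (parity, ΔS).
(c)–(e): forbidden (parity, ΔS).
(c)–(f): forbidden (ΔL, ΔJ).
(d)–(e): forbidden (parity).
(d)–(f): forbidden (ΔS, ΔL, ΔJ).
(e)–(f): forbidden (ΔS, ΔL, ΔJ).
Allowed pairs: 1 of 15.

1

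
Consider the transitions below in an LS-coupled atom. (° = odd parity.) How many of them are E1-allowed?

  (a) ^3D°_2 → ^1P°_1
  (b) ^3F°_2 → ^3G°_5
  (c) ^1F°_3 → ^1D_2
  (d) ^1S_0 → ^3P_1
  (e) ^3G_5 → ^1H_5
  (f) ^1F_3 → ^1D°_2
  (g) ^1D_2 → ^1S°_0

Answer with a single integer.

(a) forbidden (parity, ΔS fail)
(b) forbidden (parity, ΔJ fail)
(c) allowed
(d) forbidden (parity, ΔS fail)
(e) forbidden (parity, ΔS fail)
(f) allowed
(g) forbidden (ΔL, ΔJ fail)
Total allowed: 2 of 7.

2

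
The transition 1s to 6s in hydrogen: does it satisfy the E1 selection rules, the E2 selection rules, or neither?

Δl = 0 − 0 = +0; l_i + l_f = 0.
E1 (Δl = ±1): not satisfied.
E2 (Δl = 0,±2, l_i+l_f ≥ 2): not satisfied.

neither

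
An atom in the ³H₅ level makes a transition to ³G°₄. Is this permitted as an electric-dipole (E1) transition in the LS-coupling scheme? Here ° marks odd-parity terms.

allowed

Reading off the term symbols: S 1→1, L 5→4, J 5→4, parity even→odd.
Parity must change: even → odd — passes.
ΔS = 0: S: 1 → 1 — passes.
ΔL = 0, ±1 (not L=0↔0): L: 5 → 4, ΔL = -1 — passes.
ΔJ = 0, ±1 (not J=0↔0): J: 5 → 4, ΔJ = -1 — passes.
All four E1 rules are satisfied.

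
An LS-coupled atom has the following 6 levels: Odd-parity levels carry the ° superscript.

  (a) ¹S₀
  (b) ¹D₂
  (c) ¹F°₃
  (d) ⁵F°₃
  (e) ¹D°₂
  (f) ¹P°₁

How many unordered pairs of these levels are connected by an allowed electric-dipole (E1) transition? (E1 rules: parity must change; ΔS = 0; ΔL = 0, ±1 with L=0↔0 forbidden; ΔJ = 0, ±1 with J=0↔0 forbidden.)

4

(a)–(b): forbidden (parity, ΔL, ΔJ).
(a)–(c): forbidden (ΔL, ΔJ).
(a)–(d): forbidden (ΔS, ΔL, ΔJ).
(a)–(e): forbidden (ΔL, ΔJ).
(a)–(f): allowed.
(b)–(c): allowed.
(b)–(d): forbidden (ΔS).
(b)–(e): allowed.
(b)–(f): allowed.
(c)–(d): forbidden (parity, ΔS).
(c)–(e): forbidden (parity).
(c)–(f): forbidden (parity, ΔL, ΔJ).
(d)–(e): forbidden (parity, ΔS).
(d)–(f): forbidden (parity, ΔS, ΔL, ΔJ).
(e)–(f): forbidden (parity).
Allowed pairs: 4 of 15.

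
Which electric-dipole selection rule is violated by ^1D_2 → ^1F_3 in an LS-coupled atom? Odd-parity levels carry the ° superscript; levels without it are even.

Reading off the term symbols: S 0→0, L 2→3, J 2→3, parity even→even.
ΔS = 0: S: 0 → 0 — ok.
Parity must change: even → even — fails.
ΔJ = 0, ±1 (not J=0↔0): J: 2 → 3, ΔJ = +1 — ok.
ΔL = 0, ±1 (not L=0↔0): L: 2 → 3, ΔL = +1 — ok.

parity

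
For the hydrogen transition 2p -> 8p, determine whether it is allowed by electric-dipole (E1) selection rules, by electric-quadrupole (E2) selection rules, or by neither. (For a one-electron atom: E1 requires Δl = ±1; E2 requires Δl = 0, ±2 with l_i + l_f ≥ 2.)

Δl = 1 − 1 = +0; l_i + l_f = 2.
E1 (Δl = ±1): not satisfied.
E2 (Δl = 0,±2, l_i+l_f ≥ 2): satisfied.

E2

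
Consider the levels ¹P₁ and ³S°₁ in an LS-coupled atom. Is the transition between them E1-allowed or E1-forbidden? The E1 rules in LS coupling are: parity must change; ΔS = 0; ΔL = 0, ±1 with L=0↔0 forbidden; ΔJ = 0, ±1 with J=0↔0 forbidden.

forbidden

Parity must change: even → odd — satisfied.
ΔS = 0: S: 0 → 1 — violated.
ΔJ = 0, ±1 (not J=0↔0): J: 1 → 1, ΔJ = +0 — satisfied.
ΔL = 0, ±1 (not L=0↔0): L: 1 → 0, ΔL = -1 — satisfied.
Rule(s) violated: ΔS.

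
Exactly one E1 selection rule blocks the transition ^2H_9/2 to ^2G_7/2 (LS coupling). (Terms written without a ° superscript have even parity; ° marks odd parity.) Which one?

parity

Reading off the term symbols: S 1/2→1/2, L 5→4, J 9/2→7/2, parity even→even.
Parity must change: even → even — violated.
ΔS = 0: S: 1/2 → 1/2 — satisfied.
ΔL = 0, ±1 (not L=0↔0): L: 5 → 4, ΔL = -1 — satisfied.
ΔJ = 0, ±1 (not J=0↔0): J: 9/2 → 7/2, ΔJ = -1 — satisfied.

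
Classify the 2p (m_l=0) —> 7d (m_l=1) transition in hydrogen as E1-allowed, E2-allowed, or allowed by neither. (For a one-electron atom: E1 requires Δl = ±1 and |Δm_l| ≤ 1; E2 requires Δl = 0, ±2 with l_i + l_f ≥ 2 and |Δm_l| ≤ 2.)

E1

Δl = 2 − 1 = +1; l_i + l_f = 3.
Δm_l = +1.
E1 (Δl = ±1, |Δm_l| ≤ 1): satisfied.
E2 (Δl = 0,±2, l_i+l_f ≥ 2, |Δm_l| ≤ 2): not satisfied.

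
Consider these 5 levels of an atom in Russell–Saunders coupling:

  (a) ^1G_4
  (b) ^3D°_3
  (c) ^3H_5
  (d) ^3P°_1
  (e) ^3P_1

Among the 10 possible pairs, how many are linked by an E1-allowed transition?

1

(a)–(b): forbidden (ΔS, ΔL).
(a)–(c): forbidden (parity, ΔS).
(a)–(d): forbidden (ΔS, ΔL, ΔJ).
(a)–(e): forbidden (parity, ΔS, ΔL, ΔJ).
(b)–(c): forbidden (ΔL, ΔJ).
(b)–(d): forbidden (parity, ΔJ).
(b)–(e): forbidden (ΔJ).
(c)–(d): forbidden (ΔL, ΔJ).
(c)–(e): forbidden (parity, ΔL, ΔJ).
(d)–(e): allowed.
Allowed pairs: 1 of 10.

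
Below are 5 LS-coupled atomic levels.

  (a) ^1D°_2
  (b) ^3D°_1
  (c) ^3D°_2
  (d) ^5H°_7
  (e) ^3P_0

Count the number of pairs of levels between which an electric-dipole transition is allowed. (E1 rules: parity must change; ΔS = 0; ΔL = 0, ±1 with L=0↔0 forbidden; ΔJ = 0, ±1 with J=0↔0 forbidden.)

1

(a)–(b): forbidden (parity, ΔS).
(a)–(c): forbidden (parity, ΔS).
(a)–(d): forbidden (parity, ΔS, ΔL, ΔJ).
(a)–(e): forbidden (ΔS, ΔJ).
(b)–(c): forbidden (parity).
(b)–(d): forbidden (parity, ΔS, ΔL, ΔJ).
(b)–(e): allowed.
(c)–(d): forbidden (parity, ΔS, ΔL, ΔJ).
(c)–(e): forbidden (ΔJ).
(d)–(e): forbidden (ΔS, ΔL, ΔJ).
Allowed pairs: 1 of 10.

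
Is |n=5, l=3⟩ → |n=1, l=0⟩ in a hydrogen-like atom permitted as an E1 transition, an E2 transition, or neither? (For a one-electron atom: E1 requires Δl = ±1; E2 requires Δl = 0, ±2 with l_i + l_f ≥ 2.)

Δl = 0 − 3 = -3; l_i + l_f = 3.
E1 (Δl = ±1): not satisfied.
E2 (Δl = 0,±2, l_i+l_f ≥ 2): not satisfied.

neither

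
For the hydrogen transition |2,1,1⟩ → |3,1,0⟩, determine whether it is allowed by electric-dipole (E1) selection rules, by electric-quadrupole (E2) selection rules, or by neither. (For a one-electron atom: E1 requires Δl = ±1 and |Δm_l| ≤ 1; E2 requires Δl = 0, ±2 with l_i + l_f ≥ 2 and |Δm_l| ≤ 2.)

Δl = 1 − 1 = +0; l_i + l_f = 2.
Δm_l = -1.
E1 (Δl = ±1, |Δm_l| ≤ 1): not satisfied.
E2 (Δl = 0,±2, l_i+l_f ≥ 2, |Δm_l| ≤ 2): satisfied.

E2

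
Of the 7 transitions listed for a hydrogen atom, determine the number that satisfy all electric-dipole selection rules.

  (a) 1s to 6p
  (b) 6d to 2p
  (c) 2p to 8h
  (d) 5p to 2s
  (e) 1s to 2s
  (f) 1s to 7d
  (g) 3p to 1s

4

(a) allowed
(b) allowed
(c) forbidden — Δl = +4 (E1 requires Δl = ±1)
(d) allowed
(e) forbidden — Δl = +0 (E1 requires Δl = ±1)
(f) forbidden — Δl = +2 (E1 requires Δl = ±1)
(g) allowed
Total allowed: 4 of 7.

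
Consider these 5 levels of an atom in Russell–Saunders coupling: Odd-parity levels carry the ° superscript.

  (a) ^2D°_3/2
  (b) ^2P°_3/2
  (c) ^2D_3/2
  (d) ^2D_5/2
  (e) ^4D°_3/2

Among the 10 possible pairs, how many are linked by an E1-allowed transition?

(a)–(b): forbidden (parity).
(a)–(c): allowed.
(a)–(d): allowed.
(a)–(e): forbidden (parity, ΔS).
(b)–(c): allowed.
(b)–(d): allowed.
(b)–(e): forbidden (parity, ΔS).
(c)–(d): forbidden (parity).
(c)–(e): forbidden (ΔS).
(d)–(e): forbidden (ΔS).
Allowed pairs: 4 of 10.

4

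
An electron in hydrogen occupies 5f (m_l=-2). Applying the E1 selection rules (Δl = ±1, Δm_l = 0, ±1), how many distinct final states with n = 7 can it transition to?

E1 requires Δl = ±1, so l_f ∈ {2, 4}; with 0 ≤ l_f ≤ n_f−1 = 6, the allowed l_f values are {2, 4}.
For l_f = 2: m_f ∈ {m_i−1, m_i, m_i+1} ∩ [−2, 2] = {-2, -1} → 2 states.
For l_f = 4: m_f ∈ {m_i−1, m_i, m_i+1} ∩ [−4, 4] = {-3, -2, -1} → 3 states.
Total: 5.

5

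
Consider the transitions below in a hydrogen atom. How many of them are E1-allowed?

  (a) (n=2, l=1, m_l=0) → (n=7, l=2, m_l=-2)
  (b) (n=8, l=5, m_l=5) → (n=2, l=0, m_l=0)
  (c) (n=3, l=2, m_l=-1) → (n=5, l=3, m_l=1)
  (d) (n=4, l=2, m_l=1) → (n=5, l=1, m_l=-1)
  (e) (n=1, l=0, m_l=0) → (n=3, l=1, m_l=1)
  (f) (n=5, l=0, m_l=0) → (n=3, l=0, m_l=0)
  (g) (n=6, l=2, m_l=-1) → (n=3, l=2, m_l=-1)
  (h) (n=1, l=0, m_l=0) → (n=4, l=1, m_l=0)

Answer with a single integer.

2

(a) forbidden — Δm_l = -2 (E1 requires Δm_l = 0, ±1)
(b) forbidden — Δl = -5 (E1 requires Δl = ±1); Δm_l = -5 (E1 requires Δm_l = 0, ±1)
(c) forbidden — Δm_l = +2 (E1 requires Δm_l = 0, ±1)
(d) forbidden — Δm_l = -2 (E1 requires Δm_l = 0, ±1)
(e) allowed
(f) forbidden — Δl = +0 (E1 requires Δl = ±1)
(g) forbidden — Δl = +0 (E1 requires Δl = ±1)
(h) allowed
Total allowed: 2 of 8.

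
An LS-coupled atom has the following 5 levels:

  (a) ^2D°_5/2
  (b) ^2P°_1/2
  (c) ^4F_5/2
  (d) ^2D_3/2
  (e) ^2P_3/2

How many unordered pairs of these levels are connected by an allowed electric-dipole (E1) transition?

(a)–(b): forbidden (parity, ΔJ).
(a)–(c): forbidden (ΔS).
(a)–(d): allowed.
(a)–(e): allowed.
(b)–(c): forbidden (ΔS, ΔL, ΔJ).
(b)–(d): allowed.
(b)–(e): allowed.
(c)–(d): forbidden (parity, ΔS).
(c)–(e): forbidden (parity, ΔS, ΔL).
(d)–(e): forbidden (parity).
Allowed pairs: 4 of 10.

4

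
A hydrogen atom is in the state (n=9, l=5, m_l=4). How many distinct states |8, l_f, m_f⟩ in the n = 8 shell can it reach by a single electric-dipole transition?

5

E1 requires Δl = ±1, so l_f ∈ {4, 6}; with 0 ≤ l_f ≤ n_f−1 = 7, the allowed l_f values are {4, 6}.
For l_f = 4: m_f ∈ {m_i−1, m_i, m_i+1} ∩ [−4, 4] = {3, 4} → 2 states.
For l_f = 6: m_f ∈ {m_i−1, m_i, m_i+1} ∩ [−6, 6] = {3, 4, 5} → 3 states.
Total: 5.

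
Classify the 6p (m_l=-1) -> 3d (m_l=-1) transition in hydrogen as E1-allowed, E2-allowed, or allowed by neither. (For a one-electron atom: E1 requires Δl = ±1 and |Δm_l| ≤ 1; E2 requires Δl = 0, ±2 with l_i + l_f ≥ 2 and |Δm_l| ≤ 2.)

Δl = 2 − 1 = +1; l_i + l_f = 3.
Δm_l = +0.
E1 (Δl = ±1, |Δm_l| ≤ 1): satisfied.
E2 (Δl = 0,±2, l_i+l_f ≥ 2, |Δm_l| ≤ 2): not satisfied.

E1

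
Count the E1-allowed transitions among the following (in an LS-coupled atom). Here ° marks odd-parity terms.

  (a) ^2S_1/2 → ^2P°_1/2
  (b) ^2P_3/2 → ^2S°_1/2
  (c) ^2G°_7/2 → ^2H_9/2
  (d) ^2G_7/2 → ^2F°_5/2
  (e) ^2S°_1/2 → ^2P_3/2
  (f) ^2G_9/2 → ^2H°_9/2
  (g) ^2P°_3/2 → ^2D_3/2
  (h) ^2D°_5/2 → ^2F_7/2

(a) allowed
(b) allowed
(c) allowed
(d) allowed
(e) allowed
(f) allowed
(g) allowed
(h) allowed
Total allowed: 8 of 8.

8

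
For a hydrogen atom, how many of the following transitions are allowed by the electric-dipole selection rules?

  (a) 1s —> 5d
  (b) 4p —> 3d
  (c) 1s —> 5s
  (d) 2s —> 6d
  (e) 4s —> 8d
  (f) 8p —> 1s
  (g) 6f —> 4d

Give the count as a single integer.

(a) forbidden — Δl = +2 (E1 requires Δl = ±1)
(b) allowed
(c) forbidden — Δl = +0 (E1 requires Δl = ±1)
(d) forbidden — Δl = +2 (E1 requires Δl = ±1)
(e) forbidden — Δl = +2 (E1 requires Δl = ±1)
(f) allowed
(g) allowed
Total allowed: 3 of 7.

3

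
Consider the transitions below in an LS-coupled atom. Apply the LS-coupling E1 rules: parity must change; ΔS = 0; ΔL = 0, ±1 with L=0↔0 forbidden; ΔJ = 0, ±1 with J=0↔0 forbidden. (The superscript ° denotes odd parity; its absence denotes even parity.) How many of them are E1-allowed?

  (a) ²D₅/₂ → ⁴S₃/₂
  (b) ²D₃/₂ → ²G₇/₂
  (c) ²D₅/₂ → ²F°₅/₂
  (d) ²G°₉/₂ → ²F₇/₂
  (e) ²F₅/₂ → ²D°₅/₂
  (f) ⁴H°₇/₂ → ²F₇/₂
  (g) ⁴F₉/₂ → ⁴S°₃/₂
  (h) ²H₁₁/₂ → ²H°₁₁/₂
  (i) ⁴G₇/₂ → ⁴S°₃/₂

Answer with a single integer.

(a) forbidden (parity, ΔS, ΔL fail)
(b) forbidden (parity, ΔL, ΔJ fail)
(c) allowed
(d) allowed
(e) allowed
(f) forbidden (ΔS, ΔL fail)
(g) forbidden (ΔL, ΔJ fail)
(h) allowed
(i) forbidden (ΔL, ΔJ fail)
Total allowed: 4 of 9.

4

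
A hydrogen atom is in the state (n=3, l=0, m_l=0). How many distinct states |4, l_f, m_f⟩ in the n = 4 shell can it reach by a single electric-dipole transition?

3

E1 requires Δl = ±1, so l_f ∈ {-1, 1}; with 0 ≤ l_f ≤ n_f−1 = 3, the allowed l_f values are {1}.
For l_f = 1: m_f ∈ {m_i−1, m_i, m_i+1} ∩ [−1, 1] = {-1, 0, 1} → 3 states.
Total: 3.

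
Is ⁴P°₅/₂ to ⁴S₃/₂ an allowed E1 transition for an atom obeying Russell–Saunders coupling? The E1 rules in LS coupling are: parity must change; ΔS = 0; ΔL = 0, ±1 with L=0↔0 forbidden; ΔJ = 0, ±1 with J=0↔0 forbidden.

allowed

Parity must change: odd → even — passes.
ΔS = 0: S: 3/2 → 3/2 — passes.
ΔL = 0, ±1 (not L=0↔0): L: 1 → 0, ΔL = -1 — passes.
ΔJ = 0, ±1 (not J=0↔0): J: 5/2 → 3/2, ΔJ = -1 — passes.
All four E1 rules are satisfied.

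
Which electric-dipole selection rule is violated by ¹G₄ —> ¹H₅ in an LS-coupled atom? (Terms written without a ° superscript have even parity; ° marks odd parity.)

parity

Reading off the term symbols: S 0→0, L 4→5, J 4→5, parity even→even.
Parity must change: even → even — violated.
ΔS = 0: S: 0 → 0 — satisfied.
ΔL = 0, ±1 (not L=0↔0): L: 4 → 5, ΔL = +1 — satisfied.
ΔJ = 0, ±1 (not J=0↔0): J: 4 → 5, ΔJ = +1 — satisfied.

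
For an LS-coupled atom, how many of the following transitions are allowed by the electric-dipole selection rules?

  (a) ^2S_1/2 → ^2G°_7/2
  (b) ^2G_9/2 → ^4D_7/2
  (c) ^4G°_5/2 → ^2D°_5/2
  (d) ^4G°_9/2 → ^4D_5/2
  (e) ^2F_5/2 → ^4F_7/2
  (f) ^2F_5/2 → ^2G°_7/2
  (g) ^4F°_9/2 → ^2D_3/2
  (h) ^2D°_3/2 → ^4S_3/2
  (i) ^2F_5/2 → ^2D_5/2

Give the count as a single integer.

1

(a) forbidden (ΔL, ΔJ fail)
(b) forbidden (parity, ΔS, ΔL fail)
(c) forbidden (parity, ΔS, ΔL fail)
(d) forbidden (ΔL, ΔJ fail)
(e) forbidden (parity, ΔS fail)
(f) allowed
(g) forbidden (ΔS, ΔJ fail)
(h) forbidden (ΔS, ΔL fail)
(i) forbidden (parity fails)
Total allowed: 1 of 9.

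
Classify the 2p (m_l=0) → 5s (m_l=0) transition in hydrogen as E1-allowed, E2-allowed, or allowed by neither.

Δl = 0 − 1 = -1; l_i + l_f = 1.
Δm_l = +0.
E1 (Δl = ±1, |Δm_l| ≤ 1): satisfied.
E2 (Δl = 0,±2, l_i+l_f ≥ 2, |Δm_l| ≤ 2): not satisfied.

E1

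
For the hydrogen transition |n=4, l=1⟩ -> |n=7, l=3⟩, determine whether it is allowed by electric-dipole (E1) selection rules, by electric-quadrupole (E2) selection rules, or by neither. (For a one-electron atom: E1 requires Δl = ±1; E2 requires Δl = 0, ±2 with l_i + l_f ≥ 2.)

E2

Δl = 3 − 1 = +2; l_i + l_f = 4.
E1 (Δl = ±1): not satisfied.
E2 (Δl = 0,±2, l_i+l_f ≥ 2): satisfied.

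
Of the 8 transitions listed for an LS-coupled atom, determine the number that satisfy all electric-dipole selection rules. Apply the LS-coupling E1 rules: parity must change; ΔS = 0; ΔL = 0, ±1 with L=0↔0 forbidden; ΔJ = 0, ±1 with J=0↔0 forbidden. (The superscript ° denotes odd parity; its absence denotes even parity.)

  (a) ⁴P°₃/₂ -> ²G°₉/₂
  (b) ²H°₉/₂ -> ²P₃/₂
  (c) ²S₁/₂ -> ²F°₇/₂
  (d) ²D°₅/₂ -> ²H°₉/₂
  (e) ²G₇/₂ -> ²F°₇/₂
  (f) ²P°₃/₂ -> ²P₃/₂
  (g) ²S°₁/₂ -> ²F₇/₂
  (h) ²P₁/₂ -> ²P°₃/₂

3

(a) forbidden (parity, ΔS, ΔL, ΔJ fail)
(b) forbidden (ΔL, ΔJ fail)
(c) forbidden (ΔL, ΔJ fail)
(d) forbidden (parity, ΔL, ΔJ fail)
(e) allowed
(f) allowed
(g) forbidden (ΔL, ΔJ fail)
(h) allowed
Total allowed: 3 of 8.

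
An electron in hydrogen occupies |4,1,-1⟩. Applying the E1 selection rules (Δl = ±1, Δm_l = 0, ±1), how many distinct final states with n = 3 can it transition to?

4

E1 requires Δl = ±1, so l_f ∈ {0, 2}; with 0 ≤ l_f ≤ n_f−1 = 2, the allowed l_f values are {0, 2}.
For l_f = 0: m_f ∈ {m_i−1, m_i, m_i+1} ∩ [−0, 0] = {0} → 1 state.
For l_f = 2: m_f ∈ {m_i−1, m_i, m_i+1} ∩ [−2, 2] = {-2, -1, 0} → 3 states.
Total: 4.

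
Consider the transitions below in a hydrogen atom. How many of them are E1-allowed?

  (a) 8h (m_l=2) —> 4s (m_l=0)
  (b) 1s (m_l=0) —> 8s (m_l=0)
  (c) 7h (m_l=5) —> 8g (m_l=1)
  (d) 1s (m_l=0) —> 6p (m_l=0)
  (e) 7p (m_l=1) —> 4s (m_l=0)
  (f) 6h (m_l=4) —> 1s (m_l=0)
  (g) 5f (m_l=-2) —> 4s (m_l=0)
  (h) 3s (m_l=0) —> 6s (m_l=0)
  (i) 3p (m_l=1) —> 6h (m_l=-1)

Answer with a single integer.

2

(a) forbidden — Δl = -5 (E1 requires Δl = ±1); Δm_l = -2 (E1 requires Δm_l = 0, ±1)
(b) forbidden — Δl = +0 (E1 requires Δl = ±1)
(c) forbidden — Δm_l = -4 (E1 requires Δm_l = 0, ±1)
(d) allowed
(e) allowed
(f) forbidden — Δl = -5 (E1 requires Δl = ±1); Δm_l = -4 (E1 requires Δm_l = 0, ±1)
(g) forbidden — Δl = -3 (E1 requires Δl = ±1); Δm_l = +2 (E1 requires Δm_l = 0, ±1)
(h) forbidden — Δl = +0 (E1 requires Δl = ±1)
(i) forbidden — Δl = +4 (E1 requires Δl = ±1); Δm_l = -2 (E1 requires Δm_l = 0, ±1)
Total allowed: 2 of 9.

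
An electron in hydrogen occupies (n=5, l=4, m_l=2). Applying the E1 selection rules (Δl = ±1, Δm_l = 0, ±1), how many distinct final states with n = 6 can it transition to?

E1 requires Δl = ±1, so l_f ∈ {3, 5}; with 0 ≤ l_f ≤ n_f−1 = 5, the allowed l_f values are {3, 5}.
For l_f = 3: m_f ∈ {m_i−1, m_i, m_i+1} ∩ [−3, 3] = {1, 2, 3} → 3 states.
For l_f = 5: m_f ∈ {m_i−1, m_i, m_i+1} ∩ [−5, 5] = {1, 2, 3} → 3 states.
Total: 6.

6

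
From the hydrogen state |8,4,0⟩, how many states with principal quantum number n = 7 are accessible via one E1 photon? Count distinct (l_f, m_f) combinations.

6

E1 requires Δl = ±1, so l_f ∈ {3, 5}; with 0 ≤ l_f ≤ n_f−1 = 6, the allowed l_f values are {3, 5}.
For l_f = 3: m_f ∈ {m_i−1, m_i, m_i+1} ∩ [−3, 3] = {-1, 0, 1} → 3 states.
For l_f = 5: m_f ∈ {m_i−1, m_i, m_i+1} ∩ [−5, 5] = {-1, 0, 1} → 3 states.
Total: 6.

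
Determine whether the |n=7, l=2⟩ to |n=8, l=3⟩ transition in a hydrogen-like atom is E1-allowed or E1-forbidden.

allowed

Initial l = 2, final l = 3, so Δl = +1. E1 requires Δl = ±1: satisfied.
All E1 selection rules are satisfied.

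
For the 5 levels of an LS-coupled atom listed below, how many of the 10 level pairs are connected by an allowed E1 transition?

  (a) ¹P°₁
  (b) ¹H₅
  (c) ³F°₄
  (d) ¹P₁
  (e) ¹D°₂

2

(a)–(b): forbidden (ΔL, ΔJ).
(a)–(c): forbidden (parity, ΔS, ΔL, ΔJ).
(a)–(d): allowed.
(a)–(e): forbidden (parity).
(b)–(c): forbidden (ΔS, ΔL).
(b)–(d): forbidden (parity, ΔL, ΔJ).
(b)–(e): forbidden (ΔL, ΔJ).
(c)–(d): forbidden (ΔS, ΔL, ΔJ).
(c)–(e): forbidden (parity, ΔS, ΔJ).
(d)–(e): allowed.
Allowed pairs: 2 of 10.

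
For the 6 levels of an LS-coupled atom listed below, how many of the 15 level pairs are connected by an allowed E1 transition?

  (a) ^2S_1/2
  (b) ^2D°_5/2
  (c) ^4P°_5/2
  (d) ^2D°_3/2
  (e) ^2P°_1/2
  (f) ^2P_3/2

4

(a)–(b): forbidden (ΔL, ΔJ).
(a)–(c): forbidden (ΔS, ΔJ).
(a)–(d): forbidden (ΔL).
(a)–(e): allowed.
(a)–(f): forbidden (parity).
(b)–(c): forbidden (parity, ΔS).
(b)–(d): forbidden (parity).
(b)–(e): forbidden (parity, ΔJ).
(b)–(f): allowed.
(c)–(d): forbidden (parity, ΔS).
(c)–(e): forbidden (parity, ΔS, ΔJ).
(c)–(f): forbidden (ΔS).
(d)–(e): forbidden (parity).
(d)–(f): allowed.
(e)–(f): allowed.
Allowed pairs: 4 of 15.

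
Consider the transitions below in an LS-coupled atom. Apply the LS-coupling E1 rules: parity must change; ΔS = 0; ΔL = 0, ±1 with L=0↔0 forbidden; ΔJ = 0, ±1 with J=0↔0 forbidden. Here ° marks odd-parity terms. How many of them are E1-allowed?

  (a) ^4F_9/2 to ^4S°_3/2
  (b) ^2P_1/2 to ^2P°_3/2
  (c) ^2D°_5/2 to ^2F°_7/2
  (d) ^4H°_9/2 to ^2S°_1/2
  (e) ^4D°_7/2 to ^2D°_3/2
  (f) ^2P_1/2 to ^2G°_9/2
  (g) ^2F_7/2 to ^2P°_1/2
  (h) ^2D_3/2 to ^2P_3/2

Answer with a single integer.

1

(a) forbidden (ΔL, ΔJ fail)
(b) allowed
(c) forbidden (parity fails)
(d) forbidden (parity, ΔS, ΔL, ΔJ fail)
(e) forbidden (parity, ΔS, ΔJ fail)
(f) forbidden (ΔL, ΔJ fail)
(g) forbidden (ΔL, ΔJ fail)
(h) forbidden (parity fails)
Total allowed: 1 of 8.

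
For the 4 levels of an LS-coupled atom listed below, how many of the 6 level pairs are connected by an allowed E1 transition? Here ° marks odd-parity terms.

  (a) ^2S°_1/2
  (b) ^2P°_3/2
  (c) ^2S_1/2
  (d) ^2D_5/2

(a)–(b): forbidden (parity).
(a)–(c): forbidden (ΔL).
(a)–(d): forbidden (ΔL, ΔJ).
(b)–(c): allowed.
(b)–(d): allowed.
(c)–(d): forbidden (parity, ΔL, ΔJ).
Allowed pairs: 2 of 6.

2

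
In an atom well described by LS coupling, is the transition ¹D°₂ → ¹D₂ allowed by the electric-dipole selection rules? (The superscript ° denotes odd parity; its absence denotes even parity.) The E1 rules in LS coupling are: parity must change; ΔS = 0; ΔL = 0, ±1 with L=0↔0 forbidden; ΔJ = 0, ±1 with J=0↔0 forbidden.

Parity must change: odd → even — passes.
ΔS = 0: S: 0 → 0 — passes.
ΔL = 0, ±1 (not L=0↔0): L: 2 → 2, ΔL = +0 — passes.
ΔJ = 0, ±1 (not J=0↔0): J: 2 → 2, ΔJ = +0 — passes.
All four E1 rules are satisfied.

allowed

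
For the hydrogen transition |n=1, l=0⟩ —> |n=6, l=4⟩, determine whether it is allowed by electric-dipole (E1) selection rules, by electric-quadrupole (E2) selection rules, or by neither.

Δl = 4 − 0 = +4; l_i + l_f = 4.
E1 (Δl = ±1): not satisfied.
E2 (Δl = 0,±2, l_i+l_f ≥ 2): not satisfied.

neither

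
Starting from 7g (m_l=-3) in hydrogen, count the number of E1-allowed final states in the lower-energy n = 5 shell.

E1 requires Δl = ±1, so l_f ∈ {3, 5}; with 0 ≤ l_f ≤ n_f−1 = 4, the allowed l_f values are {3}.
For l_f = 3: m_f ∈ {m_i−1, m_i, m_i+1} ∩ [−3, 3] = {-3, -2} → 2 states.
Total: 2.

2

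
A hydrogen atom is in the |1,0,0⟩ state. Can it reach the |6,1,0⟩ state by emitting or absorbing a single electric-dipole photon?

allowed

Δl = 1 − 0 = +1; the E1 rule Δl = ±1 is ok.
m_l: 0 → 0 (Δm_l = +0). |Δm_l| ≤ 1 ok.
All E1 selection rules are satisfied.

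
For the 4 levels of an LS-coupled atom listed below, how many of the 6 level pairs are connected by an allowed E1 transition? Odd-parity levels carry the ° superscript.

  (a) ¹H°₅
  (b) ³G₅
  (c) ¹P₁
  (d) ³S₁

(a)–(b): forbidden (ΔS).
(a)–(c): forbidden (ΔL, ΔJ).
(a)–(d): forbidden (ΔS, ΔL, ΔJ).
(b)–(c): forbidden (parity, ΔS, ΔL, ΔJ).
(b)–(d): forbidden (parity, ΔL, ΔJ).
(c)–(d): forbidden (parity, ΔS).
Allowed pairs: 0 of 6.

0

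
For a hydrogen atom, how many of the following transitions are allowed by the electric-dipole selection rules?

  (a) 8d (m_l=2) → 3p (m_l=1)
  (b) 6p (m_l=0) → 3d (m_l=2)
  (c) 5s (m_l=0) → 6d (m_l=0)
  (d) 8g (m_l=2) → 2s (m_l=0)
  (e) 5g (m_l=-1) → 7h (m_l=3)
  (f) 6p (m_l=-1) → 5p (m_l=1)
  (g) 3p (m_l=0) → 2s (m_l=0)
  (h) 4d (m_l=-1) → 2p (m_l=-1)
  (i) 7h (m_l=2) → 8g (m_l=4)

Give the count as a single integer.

3

(a) allowed
(b) forbidden — Δm_l = +2 (E1 requires Δm_l = 0, ±1)
(c) forbidden — Δl = +2 (E1 requires Δl = ±1)
(d) forbidden — Δl = -4 (E1 requires Δl = ±1); Δm_l = -2 (E1 requires Δm_l = 0, ±1)
(e) forbidden — Δm_l = +4 (E1 requires Δm_l = 0, ±1)
(f) forbidden — Δl = +0 (E1 requires Δl = ±1); Δm_l = +2 (E1 requires Δm_l = 0, ±1)
(g) allowed
(h) allowed
(i) forbidden — Δm_l = +2 (E1 requires Δm_l = 0, ±1)
Total allowed: 3 of 9.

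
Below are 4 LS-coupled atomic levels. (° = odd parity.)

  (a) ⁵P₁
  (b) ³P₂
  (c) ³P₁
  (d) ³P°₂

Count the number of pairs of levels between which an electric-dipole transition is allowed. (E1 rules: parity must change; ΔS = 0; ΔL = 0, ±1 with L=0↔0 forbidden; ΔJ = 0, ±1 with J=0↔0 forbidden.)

(a)–(b): forbidden (parity, ΔS).
(a)–(c): forbidden (parity, ΔS).
(a)–(d): forbidden (ΔS).
(b)–(c): forbidden (parity).
(b)–(d): allowed.
(c)–(d): allowed.
Allowed pairs: 2 of 6.

2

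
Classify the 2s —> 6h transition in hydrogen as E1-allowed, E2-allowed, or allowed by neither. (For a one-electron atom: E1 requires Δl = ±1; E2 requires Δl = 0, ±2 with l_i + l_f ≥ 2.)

neither

Δl = 5 − 0 = +5; l_i + l_f = 5.
E1 (Δl = ±1): not satisfied.
E2 (Δl = 0,±2, l_i+l_f ≥ 2): not satisfied.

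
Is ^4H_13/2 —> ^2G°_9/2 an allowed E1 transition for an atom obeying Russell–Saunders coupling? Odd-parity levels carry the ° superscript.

Parity must change: even → odd — satisfied.
ΔS = 0: S: 3/2 → 1/2 — violated.
ΔL = 0, ±1 (not L=0↔0): L: 5 → 4, ΔL = -1 — satisfied.
ΔJ = 0, ±1 (not J=0↔0): J: 13/2 → 9/2, ΔJ = -2 — violated.
Rule(s) violated: ΔS, ΔJ.

forbidden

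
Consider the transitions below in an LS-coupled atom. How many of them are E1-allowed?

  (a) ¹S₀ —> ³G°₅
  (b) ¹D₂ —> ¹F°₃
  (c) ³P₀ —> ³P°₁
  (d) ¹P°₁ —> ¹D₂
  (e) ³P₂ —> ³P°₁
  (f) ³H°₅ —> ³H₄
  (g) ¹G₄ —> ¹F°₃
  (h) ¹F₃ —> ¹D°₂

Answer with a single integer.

7

(a) forbidden (ΔS, ΔL, ΔJ fail)
(b) allowed
(c) allowed
(d) allowed
(e) allowed
(f) allowed
(g) allowed
(h) allowed
Total allowed: 7 of 8.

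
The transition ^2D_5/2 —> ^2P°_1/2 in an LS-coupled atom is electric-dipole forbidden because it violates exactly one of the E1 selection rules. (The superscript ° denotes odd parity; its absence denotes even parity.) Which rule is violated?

Parity must change: even → odd — ok.
ΔL = 0, ±1 (not L=0↔0): L: 2 → 1, ΔL = -1 — ok.
ΔJ = 0, ±1 (not J=0↔0): J: 5/2 → 1/2, ΔJ = -2 — fails.
ΔS = 0: S: 1/2 → 1/2 — ok.

the ΔJ = 0, ±1 rule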